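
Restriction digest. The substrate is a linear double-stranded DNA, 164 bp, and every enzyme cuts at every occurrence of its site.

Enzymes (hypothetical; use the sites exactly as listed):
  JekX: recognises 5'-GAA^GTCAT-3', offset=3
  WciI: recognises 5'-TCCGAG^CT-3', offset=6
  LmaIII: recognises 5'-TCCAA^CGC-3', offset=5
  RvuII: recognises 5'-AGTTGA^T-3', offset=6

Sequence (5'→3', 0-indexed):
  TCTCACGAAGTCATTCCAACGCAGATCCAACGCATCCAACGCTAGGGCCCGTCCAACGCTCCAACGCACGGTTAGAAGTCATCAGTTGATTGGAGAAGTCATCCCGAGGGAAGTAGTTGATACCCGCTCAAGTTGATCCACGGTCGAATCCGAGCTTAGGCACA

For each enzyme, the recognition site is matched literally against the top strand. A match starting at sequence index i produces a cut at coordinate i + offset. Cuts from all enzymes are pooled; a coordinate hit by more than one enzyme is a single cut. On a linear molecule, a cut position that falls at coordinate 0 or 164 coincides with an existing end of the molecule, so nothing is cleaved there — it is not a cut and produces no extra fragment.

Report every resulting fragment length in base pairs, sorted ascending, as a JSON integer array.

[8,8,9,9,10,10,11,12,13,16,17,18,23]

Per-enzyme occurrences:
  JekX GAAGTCAT/3: at [6, 74, 94] ⇒ [9, 77, 97]
  WciI TCCGAGCT/6: at [148] ⇒ [154]
  LmaIII TCCAACGC/5: at [14, 25, 34, 51, 59] ⇒ [19, 30, 39, 56, 64]
  RvuII AGTTGAT/6: at [83, 114, 130] ⇒ [89, 120, 136]

Pooled cuts: [9, 19, 30, 39, 56, 64, 77, 89, 97, 120, 136, 154]

Fragments:
  [0,9): 9 bp
  [9,19): 10 bp
  [19,30): 11 bp
  [30,39): 9 bp
  [39,56): 17 bp
  [56,64): 8 bp
  [64,77): 13 bp
  [77,89): 12 bp
  [89,97): 8 bp
  [97,120): 23 bp
  [120,136): 16 bp
  [136,154): 18 bp
  [154,164): 10 bp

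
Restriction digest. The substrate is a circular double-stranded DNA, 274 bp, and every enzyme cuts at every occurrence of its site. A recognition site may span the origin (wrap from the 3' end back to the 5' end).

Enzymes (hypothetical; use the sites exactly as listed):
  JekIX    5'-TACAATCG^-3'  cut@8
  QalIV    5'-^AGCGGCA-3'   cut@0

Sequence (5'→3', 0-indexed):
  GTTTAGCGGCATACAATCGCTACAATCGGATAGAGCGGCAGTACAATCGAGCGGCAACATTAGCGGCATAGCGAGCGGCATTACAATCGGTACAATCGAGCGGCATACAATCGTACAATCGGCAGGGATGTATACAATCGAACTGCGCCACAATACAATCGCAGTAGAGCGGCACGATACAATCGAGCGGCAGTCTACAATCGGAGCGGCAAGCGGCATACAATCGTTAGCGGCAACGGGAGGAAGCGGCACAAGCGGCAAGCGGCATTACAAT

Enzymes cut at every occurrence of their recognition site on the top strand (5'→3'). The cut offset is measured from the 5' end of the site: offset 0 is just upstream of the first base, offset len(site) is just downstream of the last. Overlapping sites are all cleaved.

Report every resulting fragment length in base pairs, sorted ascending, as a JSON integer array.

Scan for sites:
  JekIX TACAATCG/8: at [11, 20, 41, 81, 90, 105, 113, 132, 153, 177, 195, 218] ⇒ [19, 28, 49, 89, 98, 113, 121, 140, 161, 185, 203, 226]
  QalIV AGCGGCA/0: at [4, 33, 49, 61, 73, 98, 167, 185, 204, 211, 228, 244, 253, 260] ⇒ [4, 33, 49, 61, 73, 98, 167, 185, 204, 211, 228, 244, 253, 260]

Pooled cuts: [4, 19, 28, 33, 49, 61, 73, 89, 98, 113, 121, 140, 161, 167, 185, 203, 204, 211, 226, 228, 244, 253, 260]

Fragments:
  4→19: 15 bp
  19→28: 9 bp
  28→33: 5 bp
  33→49: 16 bp
  49→61: 12 bp
  61→73: 12 bp
  73→89: 16 bp
  89→98: 9 bp
  98→113: 15 bp
  113→121: 8 bp
  121→140: 19 bp
  140→161: 21 bp
  161→167: 6 bp
  167→185: 18 bp
  185→203: 18 bp
  203→204: 1 bp
  204→211: 7 bp
  211→226: 15 bp
  226→228: 2 bp
  228→244: 16 bp
  244→253: 9 bp
  253→260: 7 bp
  260→4 (wrap): 274-260+4 = 18 bp

[1,2,5,6,7,7,8,9,9,9,12,12,15,15,15,16,16,16,18,18,18,19,21]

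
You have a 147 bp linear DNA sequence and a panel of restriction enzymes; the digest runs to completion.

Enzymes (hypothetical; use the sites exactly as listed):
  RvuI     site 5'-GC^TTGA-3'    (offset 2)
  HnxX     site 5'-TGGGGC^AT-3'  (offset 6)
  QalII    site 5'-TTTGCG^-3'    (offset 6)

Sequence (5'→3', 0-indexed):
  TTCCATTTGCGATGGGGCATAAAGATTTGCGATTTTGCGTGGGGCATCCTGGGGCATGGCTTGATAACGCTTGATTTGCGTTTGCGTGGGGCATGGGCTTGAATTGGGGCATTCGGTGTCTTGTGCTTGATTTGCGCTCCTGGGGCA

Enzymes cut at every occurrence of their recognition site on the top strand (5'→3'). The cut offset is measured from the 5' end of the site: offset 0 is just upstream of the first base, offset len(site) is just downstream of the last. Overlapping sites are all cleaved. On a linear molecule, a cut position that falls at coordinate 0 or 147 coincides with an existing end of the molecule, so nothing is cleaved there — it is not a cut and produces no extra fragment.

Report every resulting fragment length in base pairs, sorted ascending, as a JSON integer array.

Site scan:
  RvuI (GCTTGA, off=2): starts [58, 68, 96, 124] → cuts [60, 70, 98, 126]
  HnxX (TGGGGCAT, off=6): starts [12, 39, 49, 86, 104] → cuts [18, 45, 55, 92, 110]
  QalII (TTTGCG, off=6): starts [5, 25, 33, 74, 80, 130] → cuts [11, 31, 39, 80, 86, 136]

Pooled cuts: [11, 18, 31, 39, 45, 55, 60, 70, 80, 86, 92, 98, 110, 126, 136]

Fragments:
  [0,11): 11 bp
  [11,18): 7 bp
  [18,31): 13 bp
  [31,39): 8 bp
  [39,45): 6 bp
  [45,55): 10 bp
  [55,60): 5 bp
  [60,70): 10 bp
  [70,80): 10 bp
  [80,86): 6 bp
  [86,92): 6 bp
  [92,98): 6 bp
  [98,110): 12 bp
  [110,126): 16 bp
  [126,136): 10 bp
  [136,147): 11 bp

[5,6,6,6,6,7,8,10,10,10,10,11,11,12,13,16]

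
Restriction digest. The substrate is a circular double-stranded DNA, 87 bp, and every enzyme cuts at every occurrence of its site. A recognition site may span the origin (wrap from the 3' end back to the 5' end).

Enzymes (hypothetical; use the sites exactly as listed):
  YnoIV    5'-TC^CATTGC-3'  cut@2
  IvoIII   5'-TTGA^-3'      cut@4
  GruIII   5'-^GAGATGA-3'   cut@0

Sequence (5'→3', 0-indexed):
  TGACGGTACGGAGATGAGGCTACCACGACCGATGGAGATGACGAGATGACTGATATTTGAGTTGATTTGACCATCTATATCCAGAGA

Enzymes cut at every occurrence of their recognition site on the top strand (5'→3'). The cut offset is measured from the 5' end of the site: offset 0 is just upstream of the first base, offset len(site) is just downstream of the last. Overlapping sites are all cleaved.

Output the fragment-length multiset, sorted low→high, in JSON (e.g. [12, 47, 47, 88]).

Per-enzyme occurrences:
  YnoIV (TCCATTGC, off=2): no sites
  IvoIII TTGA/4: at [56, 61, 66] ⇒ [60, 65, 70]
  GruIII GAGATGA/0: at [10, 34, 42, 83] ⇒ [10, 34, 42, 83]

Pooled cuts: [10, 34, 42, 60, 65, 70, 83]

Fragments:
  10→34: 24 bp
  34→42: 8 bp
  42→60: 18 bp
  60→65: 5 bp
  65→70: 5 bp
  70→83: 13 bp
  83→10 (wrap): 87-83+10 = 14 bp

[5,5,8,13,14,18,24]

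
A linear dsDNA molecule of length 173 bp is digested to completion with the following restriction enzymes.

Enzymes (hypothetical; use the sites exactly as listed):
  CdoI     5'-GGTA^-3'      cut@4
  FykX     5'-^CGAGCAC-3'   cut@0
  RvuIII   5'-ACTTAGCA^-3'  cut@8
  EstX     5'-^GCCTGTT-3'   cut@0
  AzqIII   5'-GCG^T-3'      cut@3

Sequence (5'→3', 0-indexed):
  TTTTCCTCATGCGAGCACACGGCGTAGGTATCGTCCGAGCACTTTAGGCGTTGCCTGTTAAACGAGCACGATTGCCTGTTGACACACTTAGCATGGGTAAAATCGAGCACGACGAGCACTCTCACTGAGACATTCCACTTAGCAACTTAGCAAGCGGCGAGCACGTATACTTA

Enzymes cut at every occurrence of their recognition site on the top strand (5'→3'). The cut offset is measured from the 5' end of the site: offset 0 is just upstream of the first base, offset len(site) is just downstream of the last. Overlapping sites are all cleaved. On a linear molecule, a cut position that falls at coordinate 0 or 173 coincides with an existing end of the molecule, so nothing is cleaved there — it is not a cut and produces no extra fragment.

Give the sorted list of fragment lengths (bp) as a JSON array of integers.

[2,4,5,5,6,6,8,9,10,11,11,13,15,16,20,32]

Per-enzyme occurrences:
  CdoI GGTA/4: at [26, 95] ⇒ [30, 99]
  FykX CGAGCAC/0: at [11, 35, 62, 103, 112, 157] ⇒ [11, 35, 62, 103, 112, 157]
  RvuIII ACTTAGCA/8: at [85, 136, 144] ⇒ [93, 144, 152]
  EstX GCCTGTT/0: at [52, 73] ⇒ [52, 73]
  AzqIII GCGT/3: at [21, 47] ⇒ [24, 50]

All cut coordinates (distinct, sorted): [11, 24, 30, 35, 50, 52, 62, 73, 93, 99, 103, 112, 144, 152, 157]

Fragments:
  [0,11): 11 bp
  [11,24): 13 bp
  [24,30): 6 bp
  [30,35): 5 bp
  [35,50): 15 bp
  [50,52): 2 bp
  [52,62): 10 bp
  [62,73): 11 bp
  [73,93): 20 bp
  [93,99): 6 bp
  [99,103): 4 bp
  [103,112): 9 bp
  [112,144): 32 bp
  [144,152): 8 bp
  [152,157): 5 bp
  [157,173): 16 bp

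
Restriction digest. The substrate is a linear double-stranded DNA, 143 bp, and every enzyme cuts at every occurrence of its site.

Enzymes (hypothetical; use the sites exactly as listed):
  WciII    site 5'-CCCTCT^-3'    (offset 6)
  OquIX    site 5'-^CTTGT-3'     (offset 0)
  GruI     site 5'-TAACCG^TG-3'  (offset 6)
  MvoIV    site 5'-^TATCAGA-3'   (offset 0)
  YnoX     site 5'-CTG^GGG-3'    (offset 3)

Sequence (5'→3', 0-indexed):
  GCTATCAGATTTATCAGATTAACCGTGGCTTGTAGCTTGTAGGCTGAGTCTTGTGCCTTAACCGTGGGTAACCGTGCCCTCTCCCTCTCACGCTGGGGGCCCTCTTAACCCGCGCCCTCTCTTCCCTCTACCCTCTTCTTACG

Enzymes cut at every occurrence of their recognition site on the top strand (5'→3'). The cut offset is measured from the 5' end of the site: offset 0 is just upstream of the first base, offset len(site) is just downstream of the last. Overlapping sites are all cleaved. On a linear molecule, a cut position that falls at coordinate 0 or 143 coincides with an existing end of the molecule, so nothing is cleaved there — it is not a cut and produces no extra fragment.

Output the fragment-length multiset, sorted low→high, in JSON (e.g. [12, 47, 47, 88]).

[2,3,6,7,7,7,7,8,9,9,10,10,14,14,15,15]

Scan for sites:
  WciII (CCCTCT, off=6): starts [76, 82, 99, 114, 123, 130] → cuts [82, 88, 105, 120, 129, 136]
  OquIX (CTTGT, off=0): starts [28, 35, 49] → cuts [28, 35, 49]
  GruI (TAACCGTG, off=6): starts [19, 58, 68] → cuts [25, 64, 74]
  MvoIV (TATCAGA, off=0): starts [2, 11] → cuts [2, 11]
  YnoX (CTGGGG, off=3): starts [92] → cuts [95]

All cut coordinates (distinct, sorted): [2, 11, 25, 28, 35, 49, 64, 74, 82, 88, 95, 105, 120, 129, 136]

Fragment lengths:
  [0,2): 2 bp
  [2,11): 9 bp
  [11,25): 14 bp
  [25,28): 3 bp
  [28,35): 7 bp
  [35,49): 14 bp
  [49,64): 15 bp
  [64,74): 10 bp
  [74,82): 8 bp
  [82,88): 6 bp
  [88,95): 7 bp
  [95,105): 10 bp
  [105,120): 15 bp
  [120,129): 9 bp
  [129,136): 7 bp
  [136,143): 7 bp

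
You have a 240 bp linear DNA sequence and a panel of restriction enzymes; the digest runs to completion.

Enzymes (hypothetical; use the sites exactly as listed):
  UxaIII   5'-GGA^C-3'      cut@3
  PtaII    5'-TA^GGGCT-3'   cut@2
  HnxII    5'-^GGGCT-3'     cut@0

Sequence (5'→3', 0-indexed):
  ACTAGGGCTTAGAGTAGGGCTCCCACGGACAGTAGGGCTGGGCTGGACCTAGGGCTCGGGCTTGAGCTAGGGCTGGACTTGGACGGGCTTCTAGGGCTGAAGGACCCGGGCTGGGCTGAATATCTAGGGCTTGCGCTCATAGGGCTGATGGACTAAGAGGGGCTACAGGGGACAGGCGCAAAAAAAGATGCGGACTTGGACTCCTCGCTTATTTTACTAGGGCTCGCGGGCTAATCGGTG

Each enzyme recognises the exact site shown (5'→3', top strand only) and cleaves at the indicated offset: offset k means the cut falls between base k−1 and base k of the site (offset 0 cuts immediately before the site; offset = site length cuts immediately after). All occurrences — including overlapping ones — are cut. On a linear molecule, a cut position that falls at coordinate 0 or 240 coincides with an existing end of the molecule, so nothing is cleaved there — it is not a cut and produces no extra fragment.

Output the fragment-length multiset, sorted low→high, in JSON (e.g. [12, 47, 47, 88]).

Scan for sites:
  UxaIII GGAC/3: at [26, 44, 74, 80, 101, 149, 169, 191, 197] ⇒ [29, 47, 77, 83, 104, 152, 172, 194, 200]
  PtaII TAGGGCT/2: at [2, 14, 32, 49, 67, 91, 124, 139, 217] ⇒ [4, 16, 34, 51, 69, 93, 126, 141, 219]
  HnxII GGGCT/0: at [4, 16, 34, 39, 51, 57, 69, 84, 93, 107, 112, 126, 141, 159, 219, 227] ⇒ [4, 16, 34, 39, 51, 57, 69, 84, 93, 107, 112, 126, 141, 159, 219, 227]

Pooled cuts: [4, 16, 29, 34, 39, 47, 51, 57, 69, 77, 83, 84, 93, 104, 107, 112, 126, 141, 152, 159, 172, 194, 200, 219, 227]

Fragment lengths:
  [0,4): 4 bp
  [4,16): 12 bp
  [16,29): 13 bp
  [29,34): 5 bp
  [34,39): 5 bp
  [39,47): 8 bp
  [47,51): 4 bp
  [51,57): 6 bp
  [57,69): 12 bp
  [69,77): 8 bp
  [77,83): 6 bp
  [83,84): 1 bp
  [84,93): 9 bp
  [93,104): 11 bp
  [104,107): 3 bp
  [107,112): 5 bp
  [112,126): 14 bp
  [126,141): 15 bp
  [141,152): 11 bp
  [152,159): 7 bp
  [159,172): 13 bp
  [172,194): 22 bp
  [194,200): 6 bp
  [200,219): 19 bp
  [219,227): 8 bp
  [227,240): 13 bp

[1,3,4,4,5,5,5,6,6,6,7,8,8,8,9,11,11,12,12,13,13,13,14,15,19,22]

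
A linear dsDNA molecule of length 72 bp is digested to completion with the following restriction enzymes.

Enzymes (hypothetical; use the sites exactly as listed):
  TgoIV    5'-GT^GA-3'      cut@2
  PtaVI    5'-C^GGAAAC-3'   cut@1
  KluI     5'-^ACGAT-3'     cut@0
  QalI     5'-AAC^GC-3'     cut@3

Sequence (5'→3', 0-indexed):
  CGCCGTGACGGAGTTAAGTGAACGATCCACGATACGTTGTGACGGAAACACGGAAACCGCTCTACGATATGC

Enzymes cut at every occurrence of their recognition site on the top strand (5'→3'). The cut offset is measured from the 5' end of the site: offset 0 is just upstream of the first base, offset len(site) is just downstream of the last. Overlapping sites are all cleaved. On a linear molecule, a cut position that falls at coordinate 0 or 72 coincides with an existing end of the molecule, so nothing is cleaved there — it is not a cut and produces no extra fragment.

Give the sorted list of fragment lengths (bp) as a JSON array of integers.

[2,3,6,7,8,9,12,12,13]

Scan for sites:
  TgoIV GTGA/2: at [4, 17, 38] ⇒ [6, 19, 40]
  PtaVI CGGAAAC/1: at [42, 50] ⇒ [43, 51]
  KluI ACGAT/0: at [21, 28, 63] ⇒ [21, 28, 63]
  QalI (AACGC, off=3): no sites

All cut coordinates (distinct, sorted): [6, 19, 21, 28, 40, 43, 51, 63]

Fragments:
  [0,6): 6 bp
  [6,19): 13 bp
  [19,21): 2 bp
  [21,28): 7 bp
  [28,40): 12 bp
  [40,43): 3 bp
  [43,51): 8 bp
  [51,63): 12 bp
  [63,72): 9 bp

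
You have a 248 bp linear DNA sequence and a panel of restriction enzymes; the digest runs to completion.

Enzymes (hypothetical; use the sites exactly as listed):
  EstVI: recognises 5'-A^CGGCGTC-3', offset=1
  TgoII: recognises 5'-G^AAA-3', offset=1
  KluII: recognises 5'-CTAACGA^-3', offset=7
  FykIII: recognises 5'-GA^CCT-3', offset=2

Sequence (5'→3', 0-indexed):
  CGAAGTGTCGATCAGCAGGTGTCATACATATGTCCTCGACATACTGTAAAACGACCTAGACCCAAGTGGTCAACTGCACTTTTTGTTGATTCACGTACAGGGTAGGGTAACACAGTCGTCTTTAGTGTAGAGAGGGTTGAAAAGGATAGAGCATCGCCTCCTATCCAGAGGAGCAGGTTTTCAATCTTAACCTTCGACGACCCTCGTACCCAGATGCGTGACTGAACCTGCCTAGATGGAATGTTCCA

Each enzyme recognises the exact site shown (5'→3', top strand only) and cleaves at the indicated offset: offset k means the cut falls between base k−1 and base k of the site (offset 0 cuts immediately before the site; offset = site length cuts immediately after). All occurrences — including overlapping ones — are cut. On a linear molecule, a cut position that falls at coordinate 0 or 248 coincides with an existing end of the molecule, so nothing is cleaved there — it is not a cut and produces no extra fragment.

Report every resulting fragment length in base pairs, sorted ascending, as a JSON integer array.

[54,85,109]

Site scan:
  EstVI (ACGGCGTC, off=1): no sites
  TgoII (GAAA, off=1): starts [138] → cuts [139]
  KluII (CTAACGA, off=7): no sites
  FykIII (GACCT, off=2): starts [52] → cuts [54]

All cut coordinates (distinct, sorted): [54, 139]

Fragment lengths:
  [0,54): 54 bp
  [54,139): 85 bp
  [139,248): 109 bp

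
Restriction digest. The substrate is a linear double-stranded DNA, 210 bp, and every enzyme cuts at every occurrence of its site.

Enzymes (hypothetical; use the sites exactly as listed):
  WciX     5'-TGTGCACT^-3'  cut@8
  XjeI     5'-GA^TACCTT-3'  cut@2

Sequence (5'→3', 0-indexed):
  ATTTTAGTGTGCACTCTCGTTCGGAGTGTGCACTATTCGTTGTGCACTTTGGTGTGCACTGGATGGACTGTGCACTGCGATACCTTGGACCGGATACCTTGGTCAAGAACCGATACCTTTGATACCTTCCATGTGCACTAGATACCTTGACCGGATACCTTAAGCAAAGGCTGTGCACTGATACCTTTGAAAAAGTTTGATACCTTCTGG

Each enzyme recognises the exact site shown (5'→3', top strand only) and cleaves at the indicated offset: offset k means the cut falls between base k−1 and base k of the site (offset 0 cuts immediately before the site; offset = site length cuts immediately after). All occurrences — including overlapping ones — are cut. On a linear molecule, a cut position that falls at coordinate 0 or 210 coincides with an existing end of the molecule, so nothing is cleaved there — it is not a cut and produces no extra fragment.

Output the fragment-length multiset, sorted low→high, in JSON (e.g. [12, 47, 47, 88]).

Scan for sites:
  WciX TGTGCACT/8: at [7, 26, 40, 52, 68, 131, 171] ⇒ [15, 34, 48, 60, 76, 139, 179]
  XjeI GATACCTT/2: at [78, 92, 111, 120, 140, 153, 179, 198] ⇒ [80, 94, 113, 122, 142, 155, 181, 200]

All cut coordinates (distinct, sorted): [15, 34, 48, 60, 76, 80, 94, 113, 122, 139, 142, 155, 179, 181, 200]

Fragment lengths:
  [0,15): 15 bp
  [15,34): 19 bp
  [34,48): 14 bp
  [48,60): 12 bp
  [60,76): 16 bp
  [76,80): 4 bp
  [80,94): 14 bp
  [94,113): 19 bp
  [113,122): 9 bp
  [122,139): 17 bp
  [139,142): 3 bp
  [142,155): 13 bp
  [155,179): 24 bp
  [179,181): 2 bp
  [181,200): 19 bp
  [200,210): 10 bp

[2,3,4,9,10,12,13,14,14,15,16,17,19,19,19,24]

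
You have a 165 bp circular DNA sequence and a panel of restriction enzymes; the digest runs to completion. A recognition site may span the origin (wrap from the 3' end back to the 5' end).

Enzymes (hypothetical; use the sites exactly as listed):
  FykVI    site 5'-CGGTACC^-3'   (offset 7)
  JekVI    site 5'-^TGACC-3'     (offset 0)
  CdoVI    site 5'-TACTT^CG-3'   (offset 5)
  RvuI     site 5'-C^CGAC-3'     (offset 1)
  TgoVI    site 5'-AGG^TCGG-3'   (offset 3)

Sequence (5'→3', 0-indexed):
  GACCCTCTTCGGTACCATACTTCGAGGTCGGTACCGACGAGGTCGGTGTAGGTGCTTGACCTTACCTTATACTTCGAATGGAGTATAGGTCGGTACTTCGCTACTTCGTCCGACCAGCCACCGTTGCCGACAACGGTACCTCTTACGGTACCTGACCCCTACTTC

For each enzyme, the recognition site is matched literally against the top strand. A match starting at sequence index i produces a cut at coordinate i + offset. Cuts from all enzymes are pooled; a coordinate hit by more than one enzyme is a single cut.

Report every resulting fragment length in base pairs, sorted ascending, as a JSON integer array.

Site scan:
  FykVI CGGTACC/7: at [9, 28, 133, 145] ⇒ [16, 35, 140, 152]
  JekVI TGACC/0: at [56, 152] ⇒ [56, 152]
  CdoVI TACTTCG/5: at [17, 69, 93, 101, 159] ⇒ [22, 74, 98, 106, 164]
  RvuI CCGAC/1: at [33, 109, 126] ⇒ [34, 110, 127]
  TgoVI AGGTCGG/3: at [24, 39, 86] ⇒ [27, 42, 89]

All cut coordinates (distinct, sorted): [16, 22, 27, 34, 35, 42, 56, 74, 89, 98, 106, 110, 127, 140, 152, 164]

Fragment lengths:
  16→22: 6 bp
  22→27: 5 bp
  27→34: 7 bp
  34→35: 1 bp
  35→42: 7 bp
  42→56: 14 bp
  56→74: 18 bp
  74→89: 15 bp
  89→98: 9 bp
  98→106: 8 bp
  106→110: 4 bp
  110→127: 17 bp
  127→140: 13 bp
  140→152: 12 bp
  152→164: 12 bp
  164→16 (wrap): 165-164+16 = 17 bp

[1,4,5,6,7,7,8,9,12,12,13,14,15,17,17,18]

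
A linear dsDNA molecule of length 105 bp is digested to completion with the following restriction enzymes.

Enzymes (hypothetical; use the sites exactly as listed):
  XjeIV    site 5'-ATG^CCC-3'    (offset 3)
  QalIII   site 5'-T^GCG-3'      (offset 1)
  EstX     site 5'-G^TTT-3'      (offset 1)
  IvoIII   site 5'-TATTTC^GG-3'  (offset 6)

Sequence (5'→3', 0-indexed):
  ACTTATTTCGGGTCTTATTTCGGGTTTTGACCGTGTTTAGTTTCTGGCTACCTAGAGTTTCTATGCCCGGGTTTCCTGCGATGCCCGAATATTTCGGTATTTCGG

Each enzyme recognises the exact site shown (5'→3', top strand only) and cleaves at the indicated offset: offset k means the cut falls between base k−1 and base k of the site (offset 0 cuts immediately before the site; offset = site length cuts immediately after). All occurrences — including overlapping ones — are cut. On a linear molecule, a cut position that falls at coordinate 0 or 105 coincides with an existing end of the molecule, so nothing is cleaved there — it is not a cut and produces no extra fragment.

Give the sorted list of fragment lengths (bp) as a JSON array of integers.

Scan for sites:
  XjeIV (ATGCCC, off=3): starts [62, 80] → cuts [65, 83]
  QalIII (TGCG, off=1): starts [76] → cuts [77]
  EstX (GTTT, off=1): starts [23, 34, 39, 56, 70] → cuts [24, 35, 40, 57, 71]
  IvoIII (TATTTCGG, off=6): starts [3, 15, 89, 97] → cuts [9, 21, 95, 103]

All cut coordinates (distinct, sorted): [9, 21, 24, 35, 40, 57, 65, 71, 77, 83, 95, 103]

Fragments:
  [0,9): 9 bp
  [9,21): 12 bp
  [21,24): 3 bp
  [24,35): 11 bp
  [35,40): 5 bp
  [40,57): 17 bp
  [57,65): 8 bp
  [65,71): 6 bp
  [71,77): 6 bp
  [77,83): 6 bp
  [83,95): 12 bp
  [95,103): 8 bp
  [103,105): 2 bp

[2,3,5,6,6,6,8,8,9,11,12,12,17]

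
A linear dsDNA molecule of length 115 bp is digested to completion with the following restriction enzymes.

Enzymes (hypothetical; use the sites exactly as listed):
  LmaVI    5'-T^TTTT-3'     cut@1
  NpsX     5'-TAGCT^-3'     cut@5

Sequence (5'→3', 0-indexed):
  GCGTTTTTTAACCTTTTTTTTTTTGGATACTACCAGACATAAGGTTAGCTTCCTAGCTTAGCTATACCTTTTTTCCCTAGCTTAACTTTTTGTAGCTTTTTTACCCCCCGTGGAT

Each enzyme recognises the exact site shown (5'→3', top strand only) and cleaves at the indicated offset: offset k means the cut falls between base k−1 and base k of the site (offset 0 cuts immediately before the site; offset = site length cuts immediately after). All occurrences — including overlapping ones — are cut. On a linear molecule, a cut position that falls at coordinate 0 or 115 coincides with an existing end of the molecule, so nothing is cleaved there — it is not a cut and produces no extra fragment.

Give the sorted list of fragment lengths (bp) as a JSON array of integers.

[1,1,1,1,1,1,1,1,1,4,5,5,6,8,9,10,12,17,30]

Scan for sites:
  LmaVI (TTTTT, off=1): starts [3, 4, 13, 14, 15, 16, 17, 18, 19, 68, 69, 86, 96, 97] → cuts [4, 5, 14, 15, 16, 17, 18, 19, 20, 69, 70, 87, 97, 98]
  NpsX (TAGCT, off=5): starts [45, 53, 58, 77, 92] → cuts [50, 58, 63, 82, 97]

All cut coordinates (distinct, sorted): [4, 5, 14, 15, 16, 17, 18, 19, 20, 50, 58, 63, 69, 70, 82, 87, 97, 98]

Fragment lengths:
  [0,4): 4 bp
  [4,5): 1 bp
  [5,14): 9 bp
  [14,15): 1 bp
  [15,16): 1 bp
  [16,17): 1 bp
  [17,18): 1 bp
  [18,19): 1 bp
  [19,20): 1 bp
  [20,50): 30 bp
  [50,58): 8 bp
  [58,63): 5 bp
  [63,69): 6 bp
  [69,70): 1 bp
  [70,82): 12 bp
  [82,87): 5 bp
  [87,97): 10 bp
  [97,98): 1 bp
  [98,115): 17 bp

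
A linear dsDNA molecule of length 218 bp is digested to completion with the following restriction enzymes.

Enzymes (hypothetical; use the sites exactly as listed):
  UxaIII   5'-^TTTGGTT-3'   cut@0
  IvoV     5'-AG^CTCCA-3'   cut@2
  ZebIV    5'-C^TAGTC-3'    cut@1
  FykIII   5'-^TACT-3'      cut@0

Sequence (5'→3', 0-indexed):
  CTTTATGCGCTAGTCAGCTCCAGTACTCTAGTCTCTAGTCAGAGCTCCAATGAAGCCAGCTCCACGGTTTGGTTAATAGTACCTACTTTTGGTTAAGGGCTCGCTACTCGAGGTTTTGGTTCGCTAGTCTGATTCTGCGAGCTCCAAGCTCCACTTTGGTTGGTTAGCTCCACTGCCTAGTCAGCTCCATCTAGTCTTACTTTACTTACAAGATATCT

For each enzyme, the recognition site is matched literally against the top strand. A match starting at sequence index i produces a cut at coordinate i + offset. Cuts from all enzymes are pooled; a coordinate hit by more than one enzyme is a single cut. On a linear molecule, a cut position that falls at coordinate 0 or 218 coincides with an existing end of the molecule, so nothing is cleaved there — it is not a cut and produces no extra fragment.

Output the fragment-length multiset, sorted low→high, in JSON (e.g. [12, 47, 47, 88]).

[4,5,5,6,6,6,7,7,7,7,7,8,9,10,10,10,10,13,15,16,16,17,17]

Site scan:
  UxaIII TTTGGTT/0: at [67, 87, 114, 154] ⇒ [67, 87, 114, 154]
  IvoV AGCTCCA/2: at [15, 42, 57, 139, 146, 165, 182] ⇒ [17, 44, 59, 141, 148, 167, 184]
  ZebIV CTAGTC/1: at [9, 27, 34, 123, 176, 190] ⇒ [10, 28, 35, 124, 177, 191]
  FykIII TACT/0: at [23, 83, 104, 197, 202] ⇒ [23, 83, 104, 197, 202]

Pooled cuts: [10, 17, 23, 28, 35, 44, 59, 67, 83, 87, 104, 114, 124, 141, 148, 154, 167, 177, 184, 191, 197, 202]

Fragment lengths:
  [0,10): 10 bp
  [10,17): 7 bp
  [17,23): 6 bp
  [23,28): 5 bp
  [28,35): 7 bp
  [35,44): 9 bp
  [44,59): 15 bp
  [59,67): 8 bp
  [67,83): 16 bp
  [83,87): 4 bp
  [87,104): 17 bp
  [104,114): 10 bp
  [114,124): 10 bp
  [124,141): 17 bp
  [141,148): 7 bp
  [148,154): 6 bp
  [154,167): 13 bp
  [167,177): 10 bp
  [177,184): 7 bp
  [184,191): 7 bp
  [191,197): 6 bp
  [197,202): 5 bp
  [202,218): 16 bp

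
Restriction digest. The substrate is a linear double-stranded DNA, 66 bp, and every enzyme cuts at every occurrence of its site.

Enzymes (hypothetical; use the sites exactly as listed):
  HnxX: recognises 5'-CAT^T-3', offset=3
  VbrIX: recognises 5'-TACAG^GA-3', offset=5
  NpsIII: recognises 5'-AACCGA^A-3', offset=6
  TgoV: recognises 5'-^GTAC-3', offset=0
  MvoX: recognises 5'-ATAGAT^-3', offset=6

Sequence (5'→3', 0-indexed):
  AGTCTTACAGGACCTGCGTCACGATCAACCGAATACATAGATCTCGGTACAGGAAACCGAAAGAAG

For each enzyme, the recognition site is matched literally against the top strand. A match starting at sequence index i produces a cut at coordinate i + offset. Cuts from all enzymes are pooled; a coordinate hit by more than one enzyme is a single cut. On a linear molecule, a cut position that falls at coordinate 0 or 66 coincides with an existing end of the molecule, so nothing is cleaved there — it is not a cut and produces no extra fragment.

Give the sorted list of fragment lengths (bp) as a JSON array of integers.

[4,6,6,8,10,10,22]

Site scan:
  HnxX (CATT, off=3): no sites
  VbrIX TACAGGA/5: at [5, 47] ⇒ [10, 52]
  NpsIII AACCGAA/6: at [26, 54] ⇒ [32, 60]
  TgoV GTAC/0: at [46] ⇒ [46]
  MvoX ATAGAT/6: at [36] ⇒ [42]

All cut coordinates (distinct, sorted): [10, 32, 42, 46, 52, 60]

Fragments:
  [0,10): 10 bp
  [10,32): 22 bp
  [32,42): 10 bp
  [42,46): 4 bp
  [46,52): 6 bp
  [52,60): 8 bp
  [60,66): 6 bp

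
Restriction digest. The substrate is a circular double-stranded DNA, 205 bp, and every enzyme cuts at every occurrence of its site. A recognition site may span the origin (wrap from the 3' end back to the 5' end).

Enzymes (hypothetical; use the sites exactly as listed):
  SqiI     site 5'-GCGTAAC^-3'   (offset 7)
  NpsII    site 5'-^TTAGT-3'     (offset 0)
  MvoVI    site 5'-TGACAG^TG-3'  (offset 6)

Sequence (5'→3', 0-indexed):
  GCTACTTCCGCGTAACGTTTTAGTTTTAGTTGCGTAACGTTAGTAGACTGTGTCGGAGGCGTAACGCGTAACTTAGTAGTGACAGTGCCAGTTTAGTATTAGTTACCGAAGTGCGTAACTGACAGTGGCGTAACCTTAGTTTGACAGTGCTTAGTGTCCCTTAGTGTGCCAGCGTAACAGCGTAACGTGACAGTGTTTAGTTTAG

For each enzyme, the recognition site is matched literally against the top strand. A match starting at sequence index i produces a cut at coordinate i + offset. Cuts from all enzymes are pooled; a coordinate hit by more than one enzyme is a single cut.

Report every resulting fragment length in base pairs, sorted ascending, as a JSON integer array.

[1,1,3,3,3,6,6,6,7,7,7,8,9,10,12,13,13,18,21,25,26]

Scan for sites:
  SqiI GCGTAAC/7: at [9, 31, 58, 65, 112, 127, 171, 179] ⇒ [16, 38, 65, 72, 119, 134, 178, 186]
  NpsII TTAGT/0: at [19, 25, 39, 72, 92, 98, 135, 150, 160, 196] ⇒ [19, 25, 39, 72, 92, 98, 135, 150, 160, 196]
  MvoVI TGACAGTG/6: at [79, 119, 141, 187] ⇒ [85, 125, 147, 193]

All cut coordinates (distinct, sorted): [16, 19, 25, 38, 39, 65, 72, 85, 92, 98, 119, 125, 134, 135, 147, 150, 160, 178, 186, 193, 196]

Fragment lengths:
  16→19: 3 bp
  19→25: 6 bp
  25→38: 13 bp
  38→39: 1 bp
  39→65: 26 bp
  65→72: 7 bp
  72→85: 13 bp
  85→92: 7 bp
  92→98: 6 bp
  98→119: 21 bp
  119→125: 6 bp
  125→134: 9 bp
  134→135: 1 bp
  135→147: 12 bp
  147→150: 3 bp
  150→160: 10 bp
  160→178: 18 bp
  178→186: 8 bp
  186→193: 7 bp
  193→196: 3 bp
  196→16 (wrap): 205-196+16 = 25 bp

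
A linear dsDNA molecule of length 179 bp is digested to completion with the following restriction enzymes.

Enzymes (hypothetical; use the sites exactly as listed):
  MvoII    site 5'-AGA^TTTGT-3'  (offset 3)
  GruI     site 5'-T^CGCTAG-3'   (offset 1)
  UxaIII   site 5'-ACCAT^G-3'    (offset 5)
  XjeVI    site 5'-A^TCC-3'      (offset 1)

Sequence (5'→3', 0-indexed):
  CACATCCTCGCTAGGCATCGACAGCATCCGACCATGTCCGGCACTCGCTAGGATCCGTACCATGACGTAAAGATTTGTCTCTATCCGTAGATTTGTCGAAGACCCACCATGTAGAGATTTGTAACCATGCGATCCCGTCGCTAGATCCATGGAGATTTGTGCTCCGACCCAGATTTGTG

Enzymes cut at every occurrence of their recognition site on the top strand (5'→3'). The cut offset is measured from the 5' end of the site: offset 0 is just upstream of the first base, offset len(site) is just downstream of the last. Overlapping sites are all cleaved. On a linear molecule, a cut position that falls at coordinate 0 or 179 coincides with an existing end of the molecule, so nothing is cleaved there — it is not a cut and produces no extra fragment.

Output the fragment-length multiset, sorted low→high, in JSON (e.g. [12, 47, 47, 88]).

Site scan:
  MvoII (AGATTTGT, off=3): starts [70, 88, 114, 152, 170] → cuts [73, 91, 117, 155, 173]
  GruI (TCGCTAG, off=1): starts [7, 44, 137] → cuts [8, 45, 138]
  UxaIII (ACCATG, off=5): starts [30, 58, 105, 123] → cuts [35, 63, 110, 128]
  XjeVI (ATCC, off=1): starts [3, 25, 52, 82, 131, 144] → cuts [4, 26, 53, 83, 132, 145]

All cut coordinates (distinct, sorted): [4, 8, 26, 35, 45, 53, 63, 73, 83, 91, 110, 117, 128, 132, 138, 145, 155, 173]

Fragments:
  [0,4): 4 bp
  [4,8): 4 bp
  [8,26): 18 bp
  [26,35): 9 bp
  [35,45): 10 bp
  [45,53): 8 bp
  [53,63): 10 bp
  [63,73): 10 bp
  [73,83): 10 bp
  [83,91): 8 bp
  [91,110): 19 bp
  [110,117): 7 bp
  [117,128): 11 bp
  [128,132): 4 bp
  [132,138): 6 bp
  [138,145): 7 bp
  [145,155): 10 bp
  [155,173): 18 bp
  [173,179): 6 bp

[4,4,4,6,6,7,7,8,8,9,10,10,10,10,10,11,18,18,19]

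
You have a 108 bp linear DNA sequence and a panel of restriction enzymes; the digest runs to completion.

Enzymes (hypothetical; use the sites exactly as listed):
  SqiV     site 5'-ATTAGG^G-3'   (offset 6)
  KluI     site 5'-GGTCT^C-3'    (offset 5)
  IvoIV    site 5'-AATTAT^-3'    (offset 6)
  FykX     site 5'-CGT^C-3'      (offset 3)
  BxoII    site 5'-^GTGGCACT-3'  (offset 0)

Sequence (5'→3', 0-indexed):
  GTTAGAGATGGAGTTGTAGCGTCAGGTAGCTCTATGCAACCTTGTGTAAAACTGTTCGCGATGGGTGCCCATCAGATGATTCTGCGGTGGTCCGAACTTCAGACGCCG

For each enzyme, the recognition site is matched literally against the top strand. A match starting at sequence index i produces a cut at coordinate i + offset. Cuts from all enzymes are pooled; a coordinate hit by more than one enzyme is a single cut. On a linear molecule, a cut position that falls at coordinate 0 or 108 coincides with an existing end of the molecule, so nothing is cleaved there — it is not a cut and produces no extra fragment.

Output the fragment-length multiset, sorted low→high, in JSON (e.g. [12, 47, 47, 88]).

[22,86]

Site scan:
  SqiV (ATTAGGG, off=6): no sites
  KluI (GGTCTC, off=5): no sites
  IvoIV (AATTAT, off=6): no sites
  FykX (CGTC, off=3): starts [19] → cuts [22]
  BxoII (GTGGCACT, off=0): no sites

Pooled cuts: [22]

Fragments:
  [0,22): 22 bp
  [22,108): 86 bp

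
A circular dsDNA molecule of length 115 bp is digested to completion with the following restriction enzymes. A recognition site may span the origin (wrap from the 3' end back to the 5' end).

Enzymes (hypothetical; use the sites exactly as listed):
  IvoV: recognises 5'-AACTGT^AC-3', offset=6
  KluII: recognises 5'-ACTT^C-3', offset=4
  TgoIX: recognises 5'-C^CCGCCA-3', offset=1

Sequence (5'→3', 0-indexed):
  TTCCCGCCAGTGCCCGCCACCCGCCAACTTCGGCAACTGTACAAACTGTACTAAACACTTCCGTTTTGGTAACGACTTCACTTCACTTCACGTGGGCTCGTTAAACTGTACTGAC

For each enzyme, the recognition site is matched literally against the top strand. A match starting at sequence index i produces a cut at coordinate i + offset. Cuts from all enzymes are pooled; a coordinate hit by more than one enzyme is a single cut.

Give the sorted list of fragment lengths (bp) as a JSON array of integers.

[1,5,5,7,8,9,10,10,10,11,18,21]

Per-enzyme occurrences:
  IvoV (AACTGTAC, off=6): starts [34, 43, 103] → cuts [40, 49, 109]
  KluII (ACTTC, off=4): starts [26, 56, 74, 79, 84, 113] → cuts [2, 30, 60, 78, 83, 88]
  TgoIX (CCCGCCA, off=1): starts [2, 12, 19] → cuts [3, 13, 20]

Pooled cuts: [2, 3, 13, 20, 30, 40, 49, 60, 78, 83, 88, 109]

Fragment lengths:
  2→3: 1 bp
  3→13: 10 bp
  13→20: 7 bp
  20→30: 10 bp
  30→40: 10 bp
  40→49: 9 bp
  49→60: 11 bp
  60→78: 18 bp
  78→83: 5 bp
  83→88: 5 bp
  88→109: 21 bp
  109→2 (wrap): 115-109+2 = 8 bp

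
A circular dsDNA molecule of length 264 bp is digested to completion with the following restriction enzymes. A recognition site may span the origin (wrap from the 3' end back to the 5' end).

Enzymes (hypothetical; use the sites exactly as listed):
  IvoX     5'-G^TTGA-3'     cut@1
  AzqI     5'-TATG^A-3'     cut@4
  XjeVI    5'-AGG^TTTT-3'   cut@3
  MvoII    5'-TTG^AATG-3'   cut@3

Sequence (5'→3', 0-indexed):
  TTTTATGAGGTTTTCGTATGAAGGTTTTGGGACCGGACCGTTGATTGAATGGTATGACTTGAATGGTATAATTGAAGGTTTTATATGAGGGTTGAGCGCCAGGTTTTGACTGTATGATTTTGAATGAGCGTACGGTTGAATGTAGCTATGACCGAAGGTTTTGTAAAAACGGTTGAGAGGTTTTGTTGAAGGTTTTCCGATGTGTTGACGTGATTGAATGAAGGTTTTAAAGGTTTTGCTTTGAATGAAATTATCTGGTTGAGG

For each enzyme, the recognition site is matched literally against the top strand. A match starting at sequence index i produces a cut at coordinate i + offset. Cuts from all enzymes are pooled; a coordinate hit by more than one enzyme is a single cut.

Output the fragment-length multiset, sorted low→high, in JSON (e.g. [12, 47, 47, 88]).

Scan for sites:
  IvoX (GTTGA, off=1): starts [39, 90, 134, 171, 184, 203, 257] → cuts [40, 91, 135, 172, 185, 204, 258]
  AzqI (TATGA, off=4): starts [3, 16, 52, 83, 112, 146] → cuts [7, 20, 56, 87, 116, 150]
  XjeVI (AGGTTTT, off=3): starts [7, 21, 75, 100, 155, 177, 189, 221, 230, 261] → cuts [0, 10, 24, 78, 103, 158, 180, 192, 224, 233]
  MvoII (TTGAATG, off=3): starts [44, 58, 119, 135, 213, 240] → cuts [47, 61, 122, 138, 216, 243]

Pooled cuts: [0, 7, 10, 20, 24, 40, 47, 56, 61, 78, 87, 91, 103, 116, 122, 135, 138, 150, 158, 172, 180, 185, 192, 204, 216, 224, 233, 243, 258]

Fragment lengths:
  0→7: 7 bp
  7→10: 3 bp
  10→20: 10 bp
  20→24: 4 bp
  24→40: 16 bp
  40→47: 7 bp
  47→56: 9 bp
  56→61: 5 bp
  61→78: 17 bp
  78→87: 9 bp
  87→91: 4 bp
  91→103: 12 bp
  103→116: 13 bp
  116→122: 6 bp
  122→135: 13 bp
  135→138: 3 bp
  138→150: 12 bp
  150→158: 8 bp
  158→172: 14 bp
  172→180: 8 bp
  180→185: 5 bp
  185→192: 7 bp
  192→204: 12 bp
  204→216: 12 bp
  216→224: 8 bp
  224→233: 9 bp
  233→243: 10 bp
  243→258: 15 bp
  258→0 (wrap): 264-258+0 = 6 bp

[3,3,4,4,5,5,6,6,7,7,7,8,8,8,9,9,9,10,10,12,12,12,12,13,13,14,15,16,17]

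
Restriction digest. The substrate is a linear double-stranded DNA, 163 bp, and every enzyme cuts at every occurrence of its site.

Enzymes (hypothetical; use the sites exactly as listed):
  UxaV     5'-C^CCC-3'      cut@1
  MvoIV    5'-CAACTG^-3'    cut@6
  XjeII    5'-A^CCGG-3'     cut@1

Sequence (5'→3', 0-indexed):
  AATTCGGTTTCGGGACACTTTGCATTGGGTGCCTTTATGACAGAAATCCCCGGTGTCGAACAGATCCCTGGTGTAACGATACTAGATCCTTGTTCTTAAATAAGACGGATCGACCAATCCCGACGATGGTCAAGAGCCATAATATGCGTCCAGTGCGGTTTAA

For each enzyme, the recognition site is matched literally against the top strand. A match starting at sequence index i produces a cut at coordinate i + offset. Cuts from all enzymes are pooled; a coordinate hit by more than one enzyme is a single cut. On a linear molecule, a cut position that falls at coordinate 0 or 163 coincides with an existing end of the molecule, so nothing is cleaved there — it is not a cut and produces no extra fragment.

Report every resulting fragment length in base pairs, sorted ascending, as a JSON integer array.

Scan for sites:
  UxaV (CCCC, off=1): starts [47] → cuts [48]
  MvoIV (CAACTG, off=6): no sites
  XjeII (ACCGG, off=1): no sites

All cut coordinates (distinct, sorted): [48]

Fragments:
  [0,48): 48 bp
  [48,163): 115 bp

[48,115]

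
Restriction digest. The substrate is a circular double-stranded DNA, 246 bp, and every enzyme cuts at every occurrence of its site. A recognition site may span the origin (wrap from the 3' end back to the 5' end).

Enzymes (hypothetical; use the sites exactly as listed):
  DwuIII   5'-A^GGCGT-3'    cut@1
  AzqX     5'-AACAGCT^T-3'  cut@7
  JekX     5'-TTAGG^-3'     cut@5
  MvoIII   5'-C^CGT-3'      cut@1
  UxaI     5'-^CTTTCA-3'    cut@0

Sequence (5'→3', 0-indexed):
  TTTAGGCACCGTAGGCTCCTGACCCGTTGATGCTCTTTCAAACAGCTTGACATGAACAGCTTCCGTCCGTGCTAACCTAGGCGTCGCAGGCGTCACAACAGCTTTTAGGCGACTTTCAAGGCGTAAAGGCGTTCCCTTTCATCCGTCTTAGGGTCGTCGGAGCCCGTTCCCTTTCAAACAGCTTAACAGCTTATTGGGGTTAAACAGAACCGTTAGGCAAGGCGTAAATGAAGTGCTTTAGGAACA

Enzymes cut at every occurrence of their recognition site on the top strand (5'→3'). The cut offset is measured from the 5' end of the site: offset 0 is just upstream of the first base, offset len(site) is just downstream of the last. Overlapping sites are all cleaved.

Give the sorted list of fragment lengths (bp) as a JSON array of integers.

Per-enzyme occurrences:
  DwuIII (AGGCGT, off=1): starts [78, 87, 118, 126, 219] → cuts [79, 88, 119, 127, 220]
  AzqX (AACAGCTT, off=7): starts [40, 54, 96, 176, 184] → cuts [47, 61, 103, 183, 191]
  JekX (TTAGG, off=5): starts [1, 104, 147, 212, 237] → cuts [6, 109, 152, 217, 242]
  MvoIII (CCGT, off=1): starts [8, 23, 62, 66, 142, 163, 209] → cuts [9, 24, 63, 67, 143, 164, 210]
  UxaI (CTTTCA, off=0): starts [34, 112, 135, 170] → cuts [34, 112, 135, 170]

All cut coordinates (distinct, sorted): [6, 9, 24, 34, 47, 61, 63, 67, 79, 88, 103, 109, 112, 119, 127, 135, 143, 152, 164, 170, 183, 191, 210, 217, 220, 242]

Fragments:
  6→9: 3 bp
  9→24: 15 bp
  24→34: 10 bp
  34→47: 13 bp
  47→61: 14 bp
  61→63: 2 bp
  63→67: 4 bp
  67→79: 12 bp
  79→88: 9 bp
  88→103: 15 bp
  103→109: 6 bp
  109→112: 3 bp
  112→119: 7 bp
  119→127: 8 bp
  127→135: 8 bp
  135→143: 8 bp
  143→152: 9 bp
  152→164: 12 bp
  164→170: 6 bp
  170→183: 13 bp
  183→191: 8 bp
  191→210: 19 bp
  210→217: 7 bp
  217→220: 3 bp
  220→242: 22 bp
  242→6 (wrap): 246-242+6 = 10 bp

[2,3,3,3,4,6,6,7,7,8,8,8,8,9,9,10,10,12,12,13,13,14,15,15,19,22]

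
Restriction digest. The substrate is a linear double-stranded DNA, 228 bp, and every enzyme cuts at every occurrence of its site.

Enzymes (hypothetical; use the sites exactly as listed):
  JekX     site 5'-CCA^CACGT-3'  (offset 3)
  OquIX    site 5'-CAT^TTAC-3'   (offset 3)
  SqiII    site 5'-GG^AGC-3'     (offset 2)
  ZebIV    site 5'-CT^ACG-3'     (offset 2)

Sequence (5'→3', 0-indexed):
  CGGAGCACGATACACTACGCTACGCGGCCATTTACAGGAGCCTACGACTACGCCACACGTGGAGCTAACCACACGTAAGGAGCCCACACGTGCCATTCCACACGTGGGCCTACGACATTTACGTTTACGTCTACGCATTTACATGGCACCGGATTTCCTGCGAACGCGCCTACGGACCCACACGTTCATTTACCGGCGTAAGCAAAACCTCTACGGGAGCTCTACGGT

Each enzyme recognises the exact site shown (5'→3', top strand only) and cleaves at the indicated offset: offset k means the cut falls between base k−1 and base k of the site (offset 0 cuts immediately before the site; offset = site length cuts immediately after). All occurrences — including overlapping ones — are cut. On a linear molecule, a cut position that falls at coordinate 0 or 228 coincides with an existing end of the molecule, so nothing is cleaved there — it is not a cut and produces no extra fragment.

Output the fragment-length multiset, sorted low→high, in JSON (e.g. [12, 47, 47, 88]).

Per-enzyme occurrences:
  JekX (CCACACGT, off=3): starts [52, 68, 83, 97, 177] → cuts [55, 71, 86, 100, 180]
  OquIX (CATTTAC, off=3): starts [28, 115, 135, 186] → cuts [31, 118, 138, 189]
  SqiII (GGAGC, off=2): starts [1, 36, 60, 78, 215] → cuts [3, 38, 62, 80, 217]
  ZebIV (CTACG, off=2): starts [14, 19, 41, 47, 109, 130, 169, 210, 221] → cuts [16, 21, 43, 49, 111, 132, 171, 212, 223]

All cut coordinates (distinct, sorted): [3, 16, 21, 31, 38, 43, 49, 55, 62, 71, 80, 86, 100, 111, 118, 132, 138, 171, 180, 189, 212, 217, 223]

Fragments:
  [0,3): 3 bp
  [3,16): 13 bp
  [16,21): 5 bp
  [21,31): 10 bp
  [31,38): 7 bp
  [38,43): 5 bp
  [43,49): 6 bp
  [49,55): 6 bp
  [55,62): 7 bp
  [62,71): 9 bp
  [71,80): 9 bp
  [80,86): 6 bp
  [86,100): 14 bp
  [100,111): 11 bp
  [111,118): 7 bp
  [118,132): 14 bp
  [132,138): 6 bp
  [138,171): 33 bp
  [171,180): 9 bp
  [180,189): 9 bp
  [189,212): 23 bp
  [212,217): 5 bp
  [217,223): 6 bp
  [223,228): 5 bp

[3,5,5,5,5,6,6,6,6,6,7,7,7,9,9,9,9,10,11,13,14,14,23,33]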